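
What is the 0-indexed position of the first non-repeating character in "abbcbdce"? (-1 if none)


Input: abbcbdce
Character frequencies:
  'a': 1
  'b': 3
  'c': 2
  'd': 1
  'e': 1
Scanning left to right for freq == 1:
  Position 0 ('a'): unique! => answer = 0

0


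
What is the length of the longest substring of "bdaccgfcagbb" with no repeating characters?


Input: "bdaccgfcagbb"
Sliding window (track last position of each char):
  Position 0 ('b'): window [0,0] length 1 -- new best
  Position 1 ('d'): window [0,1] length 2 -- new best
  Position 2 ('a'): window [0,2] length 3 -- new best
  Position 3 ('c'): window [0,3] length 4 -- new best
  Position 4 ('c'): repeat (last at 3), move window start to 4
  Position 4 ('c'): window [4,4] length 1
  Position 5 ('g'): window [4,5] length 2
  Position 6 ('f'): window [4,6] length 3
  Position 7 ('c'): repeat (last at 4), move window start to 5
  Position 7 ('c'): window [5,7] length 3
  Position 8 ('a'): window [5,8] length 4
  Position 9 ('g'): repeat (last at 5), move window start to 6
  Position 9 ('g'): window [6,9] length 4
  Position 10 ('b'): window [6,10] length 5 -- new best
  Position 11 ('b'): repeat (last at 10), move window start to 11
  Position 11 ('b'): window [11,11] length 1
Longest substring with no repeats: "fcagb" with length 5

5


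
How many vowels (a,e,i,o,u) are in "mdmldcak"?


Input: mdmldcak
Checking each character:
  'm' at position 0: consonant
  'd' at position 1: consonant
  'm' at position 2: consonant
  'l' at position 3: consonant
  'd' at position 4: consonant
  'c' at position 5: consonant
  'a' at position 6: vowel (running total: 1)
  'k' at position 7: consonant
Total vowels: 1

1


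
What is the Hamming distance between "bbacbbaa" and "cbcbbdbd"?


Comparing "bbacbbaa" and "cbcbbdbd" position by position:
  Position 0: 'b' vs 'c' => differ
  Position 1: 'b' vs 'b' => same
  Position 2: 'a' vs 'c' => differ
  Position 3: 'c' vs 'b' => differ
  Position 4: 'b' vs 'b' => same
  Position 5: 'b' vs 'd' => differ
  Position 6: 'a' vs 'b' => differ
  Position 7: 'a' vs 'd' => differ
Total differences (Hamming distance): 6

6


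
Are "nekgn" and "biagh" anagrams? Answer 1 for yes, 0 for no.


Strings: "nekgn", "biagh"
Sorted first:  egknn
Sorted second: abghi
Differ at position 0: 'e' vs 'a' => not anagrams

0


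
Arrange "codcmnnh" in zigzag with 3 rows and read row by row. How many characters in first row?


Zigzag "codcmnnh" into 3 rows:
Placing characters:
  'c' => row 0
  'o' => row 1
  'd' => row 2
  'c' => row 1
  'm' => row 0
  'n' => row 1
  'n' => row 2
  'h' => row 1
Rows:
  Row 0: "cm"
  Row 1: "ocnh"
  Row 2: "dn"
First row length: 2

2


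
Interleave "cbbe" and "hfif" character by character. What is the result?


Interleaving "cbbe" and "hfif":
  Position 0: 'c' from first, 'h' from second => "ch"
  Position 1: 'b' from first, 'f' from second => "bf"
  Position 2: 'b' from first, 'i' from second => "bi"
  Position 3: 'e' from first, 'f' from second => "ef"
Result: chbfbief

chbfbief


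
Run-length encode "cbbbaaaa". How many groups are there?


Input: cbbbaaaa
Scanning for consecutive runs:
  Group 1: 'c' x 1 (positions 0-0)
  Group 2: 'b' x 3 (positions 1-3)
  Group 3: 'a' x 4 (positions 4-7)
Total groups: 3

3


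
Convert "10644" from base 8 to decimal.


Input: "10644" in base 8
Positional expansion:
  Digit '1' (value 1) x 8^4 = 4096
  Digit '0' (value 0) x 8^3 = 0
  Digit '6' (value 6) x 8^2 = 384
  Digit '4' (value 4) x 8^1 = 32
  Digit '4' (value 4) x 8^0 = 4
Sum = 4516

4516


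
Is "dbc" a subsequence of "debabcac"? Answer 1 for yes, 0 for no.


Check if "dbc" is a subsequence of "debabcac"
Greedy scan:
  Position 0 ('d'): matches sub[0] = 'd'
  Position 1 ('e'): no match needed
  Position 2 ('b'): matches sub[1] = 'b'
  Position 3 ('a'): no match needed
  Position 4 ('b'): no match needed
  Position 5 ('c'): matches sub[2] = 'c'
  Position 6 ('a'): no match needed
  Position 7 ('c'): no match needed
All 3 characters matched => is a subsequence

1


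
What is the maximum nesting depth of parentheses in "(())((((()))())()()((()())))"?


Input: "(())((((()))())()()((()())))"
Tracking depth:
  Position 0 '(': depth becomes 1
  Position 1 '(': depth becomes 2
  Position 2 ')': depth becomes 1
  Position 3 ')': depth becomes 0
  Position 4 '(': depth becomes 1
  Position 5 '(': depth becomes 2
  Position 6 '(': depth becomes 3
  Position 7 '(': depth becomes 4
  Position 8 '(': depth becomes 5
  Position 9 ')': depth becomes 4
  Position 10 ')': depth becomes 3
  Position 11 ')': depth becomes 2
  Position 12 '(': depth becomes 3
  Position 13 ')': depth becomes 2
  Position 14 ')': depth becomes 1
  Position 15 '(': depth becomes 2
  Position 16 ')': depth becomes 1
  Position 17 '(': depth becomes 2
  Position 18 ')': depth becomes 1
  Position 19 '(': depth becomes 2
  Position 20 '(': depth becomes 3
  Position 21 '(': depth becomes 4
  Position 22 ')': depth becomes 3
  Position 23 '(': depth becomes 4
  Position 24 ')': depth becomes 3
  Position 25 ')': depth becomes 2
  Position 26 ')': depth becomes 1
  Position 27 ')': depth becomes 0
Maximum depth reached: 5

5


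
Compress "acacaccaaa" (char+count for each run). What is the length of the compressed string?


Input: acacaccaaa
Runs:
  'a' x 1 => "a1"
  'c' x 1 => "c1"
  'a' x 1 => "a1"
  'c' x 1 => "c1"
  'a' x 1 => "a1"
  'c' x 2 => "c2"
  'a' x 3 => "a3"
Compressed: "a1c1a1c1a1c2a3"
Compressed length: 14

14


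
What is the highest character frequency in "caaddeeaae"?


Input: caaddeeaae
Character counts:
  'a': 4
  'c': 1
  'd': 2
  'e': 3
Maximum frequency: 4

4


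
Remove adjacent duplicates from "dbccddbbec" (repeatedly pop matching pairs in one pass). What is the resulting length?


Input: dbccddbbec
Stack-based adjacent duplicate removal:
  Read 'd': push. Stack: d
  Read 'b': push. Stack: db
  Read 'c': push. Stack: dbc
  Read 'c': matches stack top 'c' => pop. Stack: db
  Read 'd': push. Stack: dbd
  Read 'd': matches stack top 'd' => pop. Stack: db
  Read 'b': matches stack top 'b' => pop. Stack: d
  Read 'b': push. Stack: db
  Read 'e': push. Stack: dbe
  Read 'c': push. Stack: dbec
Final stack: "dbec" (length 4)

4


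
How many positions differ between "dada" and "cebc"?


Comparing "dada" and "cebc" position by position:
  Position 0: 'd' vs 'c' => DIFFER
  Position 1: 'a' vs 'e' => DIFFER
  Position 2: 'd' vs 'b' => DIFFER
  Position 3: 'a' vs 'c' => DIFFER
Positions that differ: 4

4


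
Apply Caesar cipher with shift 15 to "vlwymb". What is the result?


Caesar cipher: shift "vlwymb" by 15
  'v' (pos 21) + 15 = pos 10 = 'k'
  'l' (pos 11) + 15 = pos 0 = 'a'
  'w' (pos 22) + 15 = pos 11 = 'l'
  'y' (pos 24) + 15 = pos 13 = 'n'
  'm' (pos 12) + 15 = pos 1 = 'b'
  'b' (pos 1) + 15 = pos 16 = 'q'
Result: kalnbq

kalnbq


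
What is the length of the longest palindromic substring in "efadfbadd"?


Input: "efadfbadd"
Checking substrings for palindromes:
  [7:9] "dd" (len 2) => palindrome
Longest palindromic substring: "dd" with length 2

2


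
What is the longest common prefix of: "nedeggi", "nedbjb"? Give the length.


Words: nedeggi, nedbjb
  Position 0: all 'n' => match
  Position 1: all 'e' => match
  Position 2: all 'd' => match
  Position 3: ('e', 'b') => mismatch, stop
LCP = "ned" (length 3)

3


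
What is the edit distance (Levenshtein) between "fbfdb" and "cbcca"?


Computing edit distance: "fbfdb" -> "cbcca"
DP table:
           c    b    c    c    a
      0    1    2    3    4    5
  f   1    1    2    3    4    5
  b   2    2    1    2    3    4
  f   3    3    2    2    3    4
  d   4    4    3    3    3    4
  b   5    5    4    4    4    4
Edit distance = dp[5][5] = 4

4


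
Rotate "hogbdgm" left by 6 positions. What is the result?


Input: "hogbdgm", rotate left by 6
First 6 characters: "hogbdg"
Remaining characters: "m"
Concatenate remaining + first: "m" + "hogbdg" = "mhogbdg"

mhogbdg


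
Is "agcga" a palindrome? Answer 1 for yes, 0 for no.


Input: agcga
Reversed: agcga
  Compare pos 0 ('a') with pos 4 ('a'): match
  Compare pos 1 ('g') with pos 3 ('g'): match
Result: palindrome

1


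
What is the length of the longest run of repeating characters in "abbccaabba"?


Input: "abbccaabba"
Scanning for longest run:
  Position 1 ('b'): new char, reset run to 1
  Position 2 ('b'): continues run of 'b', length=2
  Position 3 ('c'): new char, reset run to 1
  Position 4 ('c'): continues run of 'c', length=2
  Position 5 ('a'): new char, reset run to 1
  Position 6 ('a'): continues run of 'a', length=2
  Position 7 ('b'): new char, reset run to 1
  Position 8 ('b'): continues run of 'b', length=2
  Position 9 ('a'): new char, reset run to 1
Longest run: 'b' with length 2

2


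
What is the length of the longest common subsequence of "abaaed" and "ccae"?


LCS of "abaaed" and "ccae"
DP table:
           c    c    a    e
      0    0    0    0    0
  a   0    0    0    1    1
  b   0    0    0    1    1
  a   0    0    0    1    1
  a   0    0    0    1    1
  e   0    0    0    1    2
  d   0    0    0    1    2
LCS length = dp[6][4] = 2

2


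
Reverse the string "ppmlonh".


Input: ppmlonh
Reading characters right to left:
  Position 6: 'h'
  Position 5: 'n'
  Position 4: 'o'
  Position 3: 'l'
  Position 2: 'm'
  Position 1: 'p'
  Position 0: 'p'
Reversed: hnolmpp

hnolmpp


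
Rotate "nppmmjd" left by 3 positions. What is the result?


Input: "nppmmjd", rotate left by 3
First 3 characters: "npp"
Remaining characters: "mmjd"
Concatenate remaining + first: "mmjd" + "npp" = "mmjdnpp"

mmjdnpp


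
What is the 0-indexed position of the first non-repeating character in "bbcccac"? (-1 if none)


Input: bbcccac
Character frequencies:
  'a': 1
  'b': 2
  'c': 4
Scanning left to right for freq == 1:
  Position 0 ('b'): freq=2, skip
  Position 1 ('b'): freq=2, skip
  Position 2 ('c'): freq=4, skip
  Position 3 ('c'): freq=4, skip
  Position 4 ('c'): freq=4, skip
  Position 5 ('a'): unique! => answer = 5

5


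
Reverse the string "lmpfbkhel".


Input: lmpfbkhel
Reading characters right to left:
  Position 8: 'l'
  Position 7: 'e'
  Position 6: 'h'
  Position 5: 'k'
  Position 4: 'b'
  Position 3: 'f'
  Position 2: 'p'
  Position 1: 'm'
  Position 0: 'l'
Reversed: lehkbfpml

lehkbfpml


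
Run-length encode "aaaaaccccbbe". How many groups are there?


Input: aaaaaccccbbe
Scanning for consecutive runs:
  Group 1: 'a' x 5 (positions 0-4)
  Group 2: 'c' x 4 (positions 5-8)
  Group 3: 'b' x 2 (positions 9-10)
  Group 4: 'e' x 1 (positions 11-11)
Total groups: 4

4


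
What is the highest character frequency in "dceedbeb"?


Input: dceedbeb
Character counts:
  'b': 2
  'c': 1
  'd': 2
  'e': 3
Maximum frequency: 3

3


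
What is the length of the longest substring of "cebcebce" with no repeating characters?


Input: "cebcebce"
Sliding window (track last position of each char):
  Position 0 ('c'): window [0,0] length 1 -- new best
  Position 1 ('e'): window [0,1] length 2 -- new best
  Position 2 ('b'): window [0,2] length 3 -- new best
  Position 3 ('c'): repeat (last at 0), move window start to 1
  Position 3 ('c'): window [1,3] length 3
  Position 4 ('e'): repeat (last at 1), move window start to 2
  Position 4 ('e'): window [2,4] length 3
  Position 5 ('b'): repeat (last at 2), move window start to 3
  Position 5 ('b'): window [3,5] length 3
  Position 6 ('c'): repeat (last at 3), move window start to 4
  Position 6 ('c'): window [4,6] length 3
  Position 7 ('e'): repeat (last at 4), move window start to 5
  Position 7 ('e'): window [5,7] length 3
Longest substring with no repeats: "ceb" with length 3

3


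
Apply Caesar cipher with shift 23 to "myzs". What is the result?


Caesar cipher: shift "myzs" by 23
  'm' (pos 12) + 23 = pos 9 = 'j'
  'y' (pos 24) + 23 = pos 21 = 'v'
  'z' (pos 25) + 23 = pos 22 = 'w'
  's' (pos 18) + 23 = pos 15 = 'p'
Result: jvwp

jvwp


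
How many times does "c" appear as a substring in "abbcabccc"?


Searching for "c" in "abbcabccc"
Scanning each position:
  Position 0: "a" => no
  Position 1: "b" => no
  Position 2: "b" => no
  Position 3: "c" => MATCH
  Position 4: "a" => no
  Position 5: "b" => no
  Position 6: "c" => MATCH
  Position 7: "c" => MATCH
  Position 8: "c" => MATCH
Total occurrences: 4

4


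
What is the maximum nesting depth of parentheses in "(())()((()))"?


Input: "(())()((()))"
Tracking depth:
  Position 0 '(': depth becomes 1
  Position 1 '(': depth becomes 2
  Position 2 ')': depth becomes 1
  Position 3 ')': depth becomes 0
  Position 4 '(': depth becomes 1
  Position 5 ')': depth becomes 0
  Position 6 '(': depth becomes 1
  Position 7 '(': depth becomes 2
  Position 8 '(': depth becomes 3
  Position 9 ')': depth becomes 2
  Position 10 ')': depth becomes 1
  Position 11 ')': depth becomes 0
Maximum depth reached: 3

3


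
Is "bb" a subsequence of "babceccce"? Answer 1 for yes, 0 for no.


Check if "bb" is a subsequence of "babceccce"
Greedy scan:
  Position 0 ('b'): matches sub[0] = 'b'
  Position 1 ('a'): no match needed
  Position 2 ('b'): matches sub[1] = 'b'
  Position 3 ('c'): no match needed
  Position 4 ('e'): no match needed
  Position 5 ('c'): no match needed
  Position 6 ('c'): no match needed
  Position 7 ('c'): no match needed
  Position 8 ('e'): no match needed
All 2 characters matched => is a subsequence

1


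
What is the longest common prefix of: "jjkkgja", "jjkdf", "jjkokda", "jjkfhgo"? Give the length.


Words: jjkkgja, jjkdf, jjkokda, jjkfhgo
  Position 0: all 'j' => match
  Position 1: all 'j' => match
  Position 2: all 'k' => match
  Position 3: ('k', 'd', 'o', 'f') => mismatch, stop
LCP = "jjk" (length 3)

3


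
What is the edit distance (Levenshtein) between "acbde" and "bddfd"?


Computing edit distance: "acbde" -> "bddfd"
DP table:
           b    d    d    f    d
      0    1    2    3    4    5
  a   1    1    2    3    4    5
  c   2    2    2    3    4    5
  b   3    2    3    3    4    5
  d   4    3    2    3    4    4
  e   5    4    3    3    4    5
Edit distance = dp[5][5] = 5

5


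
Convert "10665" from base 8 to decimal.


Input: "10665" in base 8
Positional expansion:
  Digit '1' (value 1) x 8^4 = 4096
  Digit '0' (value 0) x 8^3 = 0
  Digit '6' (value 6) x 8^2 = 384
  Digit '6' (value 6) x 8^1 = 48
  Digit '5' (value 5) x 8^0 = 5
Sum = 4533

4533


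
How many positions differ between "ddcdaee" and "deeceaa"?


Comparing "ddcdaee" and "deeceaa" position by position:
  Position 0: 'd' vs 'd' => same
  Position 1: 'd' vs 'e' => DIFFER
  Position 2: 'c' vs 'e' => DIFFER
  Position 3: 'd' vs 'c' => DIFFER
  Position 4: 'a' vs 'e' => DIFFER
  Position 5: 'e' vs 'a' => DIFFER
  Position 6: 'e' vs 'a' => DIFFER
Positions that differ: 6

6


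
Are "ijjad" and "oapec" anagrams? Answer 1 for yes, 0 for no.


Strings: "ijjad", "oapec"
Sorted first:  adijj
Sorted second: aceop
Differ at position 1: 'd' vs 'c' => not anagrams

0


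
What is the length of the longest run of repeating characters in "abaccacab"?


Input: "abaccacab"
Scanning for longest run:
  Position 1 ('b'): new char, reset run to 1
  Position 2 ('a'): new char, reset run to 1
  Position 3 ('c'): new char, reset run to 1
  Position 4 ('c'): continues run of 'c', length=2
  Position 5 ('a'): new char, reset run to 1
  Position 6 ('c'): new char, reset run to 1
  Position 7 ('a'): new char, reset run to 1
  Position 8 ('b'): new char, reset run to 1
Longest run: 'c' with length 2

2


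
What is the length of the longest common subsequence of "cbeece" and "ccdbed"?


LCS of "cbeece" and "ccdbed"
DP table:
           c    c    d    b    e    d
      0    0    0    0    0    0    0
  c   0    1    1    1    1    1    1
  b   0    1    1    1    2    2    2
  e   0    1    1    1    2    3    3
  e   0    1    1    1    2    3    3
  c   0    1    2    2    2    3    3
  e   0    1    2    2    2    3    3
LCS length = dp[6][6] = 3

3


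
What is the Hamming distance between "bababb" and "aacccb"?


Comparing "bababb" and "aacccb" position by position:
  Position 0: 'b' vs 'a' => differ
  Position 1: 'a' vs 'a' => same
  Position 2: 'b' vs 'c' => differ
  Position 3: 'a' vs 'c' => differ
  Position 4: 'b' vs 'c' => differ
  Position 5: 'b' vs 'b' => same
Total differences (Hamming distance): 4

4


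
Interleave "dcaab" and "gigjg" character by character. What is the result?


Interleaving "dcaab" and "gigjg":
  Position 0: 'd' from first, 'g' from second => "dg"
  Position 1: 'c' from first, 'i' from second => "ci"
  Position 2: 'a' from first, 'g' from second => "ag"
  Position 3: 'a' from first, 'j' from second => "aj"
  Position 4: 'b' from first, 'g' from second => "bg"
Result: dgciagajbg

dgciagajbg


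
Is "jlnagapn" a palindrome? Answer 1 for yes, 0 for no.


Input: jlnagapn
Reversed: npaganlj
  Compare pos 0 ('j') with pos 7 ('n'): MISMATCH
  Compare pos 1 ('l') with pos 6 ('p'): MISMATCH
  Compare pos 2 ('n') with pos 5 ('a'): MISMATCH
  Compare pos 3 ('a') with pos 4 ('g'): MISMATCH
Result: not a palindrome

0


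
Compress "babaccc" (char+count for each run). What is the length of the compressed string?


Input: babaccc
Runs:
  'b' x 1 => "b1"
  'a' x 1 => "a1"
  'b' x 1 => "b1"
  'a' x 1 => "a1"
  'c' x 3 => "c3"
Compressed: "b1a1b1a1c3"
Compressed length: 10

10


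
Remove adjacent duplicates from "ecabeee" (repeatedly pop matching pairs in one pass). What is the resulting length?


Input: ecabeee
Stack-based adjacent duplicate removal:
  Read 'e': push. Stack: e
  Read 'c': push. Stack: ec
  Read 'a': push. Stack: eca
  Read 'b': push. Stack: ecab
  Read 'e': push. Stack: ecabe
  Read 'e': matches stack top 'e' => pop. Stack: ecab
  Read 'e': push. Stack: ecabe
Final stack: "ecabe" (length 5)

5


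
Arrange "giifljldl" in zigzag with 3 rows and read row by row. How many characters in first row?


Zigzag "giifljldl" into 3 rows:
Placing characters:
  'g' => row 0
  'i' => row 1
  'i' => row 2
  'f' => row 1
  'l' => row 0
  'j' => row 1
  'l' => row 2
  'd' => row 1
  'l' => row 0
Rows:
  Row 0: "gll"
  Row 1: "ifjd"
  Row 2: "il"
First row length: 3

3


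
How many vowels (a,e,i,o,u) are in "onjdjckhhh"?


Input: onjdjckhhh
Checking each character:
  'o' at position 0: vowel (running total: 1)
  'n' at position 1: consonant
  'j' at position 2: consonant
  'd' at position 3: consonant
  'j' at position 4: consonant
  'c' at position 5: consonant
  'k' at position 6: consonant
  'h' at position 7: consonant
  'h' at position 8: consonant
  'h' at position 9: consonant
Total vowels: 1

1


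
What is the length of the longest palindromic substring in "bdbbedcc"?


Input: "bdbbedcc"
Checking substrings for palindromes:
  [0:3] "bdb" (len 3) => palindrome
  [2:4] "bb" (len 2) => palindrome
  [6:8] "cc" (len 2) => palindrome
Longest palindromic substring: "bdb" with length 3

3


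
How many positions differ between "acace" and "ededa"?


Comparing "acace" and "ededa" position by position:
  Position 0: 'a' vs 'e' => DIFFER
  Position 1: 'c' vs 'd' => DIFFER
  Position 2: 'a' vs 'e' => DIFFER
  Position 3: 'c' vs 'd' => DIFFER
  Position 4: 'e' vs 'a' => DIFFER
Positions that differ: 5

5


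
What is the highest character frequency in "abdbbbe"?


Input: abdbbbe
Character counts:
  'a': 1
  'b': 4
  'd': 1
  'e': 1
Maximum frequency: 4

4


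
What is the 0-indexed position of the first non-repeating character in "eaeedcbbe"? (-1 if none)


Input: eaeedcbbe
Character frequencies:
  'a': 1
  'b': 2
  'c': 1
  'd': 1
  'e': 4
Scanning left to right for freq == 1:
  Position 0 ('e'): freq=4, skip
  Position 1 ('a'): unique! => answer = 1

1


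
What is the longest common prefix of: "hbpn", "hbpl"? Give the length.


Words: hbpn, hbpl
  Position 0: all 'h' => match
  Position 1: all 'b' => match
  Position 2: all 'p' => match
  Position 3: ('n', 'l') => mismatch, stop
LCP = "hbp" (length 3)

3


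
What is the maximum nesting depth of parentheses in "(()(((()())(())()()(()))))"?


Input: "(()(((()())(())()()(()))))"
Tracking depth:
  Position 0 '(': depth becomes 1
  Position 1 '(': depth becomes 2
  Position 2 ')': depth becomes 1
  Position 3 '(': depth becomes 2
  Position 4 '(': depth becomes 3
  Position 5 '(': depth becomes 4
  Position 6 '(': depth becomes 5
  Position 7 ')': depth becomes 4
  Position 8 '(': depth becomes 5
  Position 9 ')': depth becomes 4
  Position 10 ')': depth becomes 3
  Position 11 '(': depth becomes 4
  Position 12 '(': depth becomes 5
  Position 13 ')': depth becomes 4
  Position 14 ')': depth becomes 3
  Position 15 '(': depth becomes 4
  Position 16 ')': depth becomes 3
  Position 17 '(': depth becomes 4
  Position 18 ')': depth becomes 3
  Position 19 '(': depth becomes 4
  Position 20 '(': depth becomes 5
  Position 21 ')': depth becomes 4
  Position 22 ')': depth becomes 3
  Position 23 ')': depth becomes 2
  Position 24 ')': depth becomes 1
  Position 25 ')': depth becomes 0
Maximum depth reached: 5

5


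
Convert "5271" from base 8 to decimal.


Input: "5271" in base 8
Positional expansion:
  Digit '5' (value 5) x 8^3 = 2560
  Digit '2' (value 2) x 8^2 = 128
  Digit '7' (value 7) x 8^1 = 56
  Digit '1' (value 1) x 8^0 = 1
Sum = 2745

2745


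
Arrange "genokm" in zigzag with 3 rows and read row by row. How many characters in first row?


Zigzag "genokm" into 3 rows:
Placing characters:
  'g' => row 0
  'e' => row 1
  'n' => row 2
  'o' => row 1
  'k' => row 0
  'm' => row 1
Rows:
  Row 0: "gk"
  Row 1: "eom"
  Row 2: "n"
First row length: 2

2


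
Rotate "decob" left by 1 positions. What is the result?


Input: "decob", rotate left by 1
First 1 characters: "d"
Remaining characters: "ecob"
Concatenate remaining + first: "ecob" + "d" = "ecobd"

ecobd


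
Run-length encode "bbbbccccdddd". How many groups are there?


Input: bbbbccccdddd
Scanning for consecutive runs:
  Group 1: 'b' x 4 (positions 0-3)
  Group 2: 'c' x 4 (positions 4-7)
  Group 3: 'd' x 4 (positions 8-11)
Total groups: 3

3


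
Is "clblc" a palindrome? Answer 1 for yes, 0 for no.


Input: clblc
Reversed: clblc
  Compare pos 0 ('c') with pos 4 ('c'): match
  Compare pos 1 ('l') with pos 3 ('l'): match
Result: palindrome

1


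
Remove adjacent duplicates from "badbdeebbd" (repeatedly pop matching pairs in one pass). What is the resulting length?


Input: badbdeebbd
Stack-based adjacent duplicate removal:
  Read 'b': push. Stack: b
  Read 'a': push. Stack: ba
  Read 'd': push. Stack: bad
  Read 'b': push. Stack: badb
  Read 'd': push. Stack: badbd
  Read 'e': push. Stack: badbde
  Read 'e': matches stack top 'e' => pop. Stack: badbd
  Read 'b': push. Stack: badbdb
  Read 'b': matches stack top 'b' => pop. Stack: badbd
  Read 'd': matches stack top 'd' => pop. Stack: badb
Final stack: "badb" (length 4)

4


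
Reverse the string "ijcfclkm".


Input: ijcfclkm
Reading characters right to left:
  Position 7: 'm'
  Position 6: 'k'
  Position 5: 'l'
  Position 4: 'c'
  Position 3: 'f'
  Position 2: 'c'
  Position 1: 'j'
  Position 0: 'i'
Reversed: mklcfcji

mklcfcji


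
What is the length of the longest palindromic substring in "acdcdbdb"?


Input: "acdcdbdb"
Checking substrings for palindromes:
  [1:4] "cdc" (len 3) => palindrome
  [2:5] "dcd" (len 3) => palindrome
  [4:7] "dbd" (len 3) => palindrome
  [5:8] "bdb" (len 3) => palindrome
Longest palindromic substring: "cdc" with length 3

3


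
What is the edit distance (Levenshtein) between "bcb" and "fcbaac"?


Computing edit distance: "bcb" -> "fcbaac"
DP table:
           f    c    b    a    a    c
      0    1    2    3    4    5    6
  b   1    1    2    2    3    4    5
  c   2    2    1    2    3    4    4
  b   3    3    2    1    2    3    4
Edit distance = dp[3][6] = 4

4


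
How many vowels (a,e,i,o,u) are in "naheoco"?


Input: naheoco
Checking each character:
  'n' at position 0: consonant
  'a' at position 1: vowel (running total: 1)
  'h' at position 2: consonant
  'e' at position 3: vowel (running total: 2)
  'o' at position 4: vowel (running total: 3)
  'c' at position 5: consonant
  'o' at position 6: vowel (running total: 4)
Total vowels: 4

4


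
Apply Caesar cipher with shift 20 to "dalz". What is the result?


Caesar cipher: shift "dalz" by 20
  'd' (pos 3) + 20 = pos 23 = 'x'
  'a' (pos 0) + 20 = pos 20 = 'u'
  'l' (pos 11) + 20 = pos 5 = 'f'
  'z' (pos 25) + 20 = pos 19 = 't'
Result: xuft

xuft


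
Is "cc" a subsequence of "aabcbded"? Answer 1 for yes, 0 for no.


Check if "cc" is a subsequence of "aabcbded"
Greedy scan:
  Position 0 ('a'): no match needed
  Position 1 ('a'): no match needed
  Position 2 ('b'): no match needed
  Position 3 ('c'): matches sub[0] = 'c'
  Position 4 ('b'): no match needed
  Position 5 ('d'): no match needed
  Position 6 ('e'): no match needed
  Position 7 ('d'): no match needed
Only matched 1/2 characters => not a subsequence

0


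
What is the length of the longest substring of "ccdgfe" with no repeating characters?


Input: "ccdgfe"
Sliding window (track last position of each char):
  Position 0 ('c'): window [0,0] length 1 -- new best
  Position 1 ('c'): repeat (last at 0), move window start to 1
  Position 1 ('c'): window [1,1] length 1
  Position 2 ('d'): window [1,2] length 2 -- new best
  Position 3 ('g'): window [1,3] length 3 -- new best
  Position 4 ('f'): window [1,4] length 4 -- new best
  Position 5 ('e'): window [1,5] length 5 -- new best
Longest substring with no repeats: "cdgfe" with length 5

5


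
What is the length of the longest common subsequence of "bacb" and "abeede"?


LCS of "bacb" and "abeede"
DP table:
           a    b    e    e    d    e
      0    0    0    0    0    0    0
  b   0    0    1    1    1    1    1
  a   0    1    1    1    1    1    1
  c   0    1    1    1    1    1    1
  b   0    1    2    2    2    2    2
LCS length = dp[4][6] = 2

2


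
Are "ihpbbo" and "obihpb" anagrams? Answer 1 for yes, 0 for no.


Strings: "ihpbbo", "obihpb"
Sorted first:  bbhiop
Sorted second: bbhiop
Sorted forms match => anagrams

1


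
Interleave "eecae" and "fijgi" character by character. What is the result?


Interleaving "eecae" and "fijgi":
  Position 0: 'e' from first, 'f' from second => "ef"
  Position 1: 'e' from first, 'i' from second => "ei"
  Position 2: 'c' from first, 'j' from second => "cj"
  Position 3: 'a' from first, 'g' from second => "ag"
  Position 4: 'e' from first, 'i' from second => "ei"
Result: efeicjagei

efeicjagei


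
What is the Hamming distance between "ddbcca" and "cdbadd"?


Comparing "ddbcca" and "cdbadd" position by position:
  Position 0: 'd' vs 'c' => differ
  Position 1: 'd' vs 'd' => same
  Position 2: 'b' vs 'b' => same
  Position 3: 'c' vs 'a' => differ
  Position 4: 'c' vs 'd' => differ
  Position 5: 'a' vs 'd' => differ
Total differences (Hamming distance): 4

4


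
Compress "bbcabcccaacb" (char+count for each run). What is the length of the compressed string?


Input: bbcabcccaacb
Runs:
  'b' x 2 => "b2"
  'c' x 1 => "c1"
  'a' x 1 => "a1"
  'b' x 1 => "b1"
  'c' x 3 => "c3"
  'a' x 2 => "a2"
  'c' x 1 => "c1"
  'b' x 1 => "b1"
Compressed: "b2c1a1b1c3a2c1b1"
Compressed length: 16

16


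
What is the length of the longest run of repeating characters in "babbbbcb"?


Input: "babbbbcb"
Scanning for longest run:
  Position 1 ('a'): new char, reset run to 1
  Position 2 ('b'): new char, reset run to 1
  Position 3 ('b'): continues run of 'b', length=2
  Position 4 ('b'): continues run of 'b', length=3
  Position 5 ('b'): continues run of 'b', length=4
  Position 6 ('c'): new char, reset run to 1
  Position 7 ('b'): new char, reset run to 1
Longest run: 'b' with length 4

4


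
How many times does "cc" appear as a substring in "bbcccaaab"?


Searching for "cc" in "bbcccaaab"
Scanning each position:
  Position 0: "bb" => no
  Position 1: "bc" => no
  Position 2: "cc" => MATCH
  Position 3: "cc" => MATCH
  Position 4: "ca" => no
  Position 5: "aa" => no
  Position 6: "aa" => no
  Position 7: "ab" => no
Total occurrences: 2

2


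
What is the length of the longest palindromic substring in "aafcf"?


Input: "aafcf"
Checking substrings for palindromes:
  [2:5] "fcf" (len 3) => palindrome
  [0:2] "aa" (len 2) => palindrome
Longest palindromic substring: "fcf" with length 3

3


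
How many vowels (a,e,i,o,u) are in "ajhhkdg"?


Input: ajhhkdg
Checking each character:
  'a' at position 0: vowel (running total: 1)
  'j' at position 1: consonant
  'h' at position 2: consonant
  'h' at position 3: consonant
  'k' at position 4: consonant
  'd' at position 5: consonant
  'g' at position 6: consonant
Total vowels: 1

1


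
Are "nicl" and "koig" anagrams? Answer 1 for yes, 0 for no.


Strings: "nicl", "koig"
Sorted first:  ciln
Sorted second: giko
Differ at position 0: 'c' vs 'g' => not anagrams

0


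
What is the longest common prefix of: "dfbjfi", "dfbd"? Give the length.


Words: dfbjfi, dfbd
  Position 0: all 'd' => match
  Position 1: all 'f' => match
  Position 2: all 'b' => match
  Position 3: ('j', 'd') => mismatch, stop
LCP = "dfb" (length 3)

3


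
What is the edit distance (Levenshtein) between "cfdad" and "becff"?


Computing edit distance: "cfdad" -> "becff"
DP table:
           b    e    c    f    f
      0    1    2    3    4    5
  c   1    1    2    2    3    4
  f   2    2    2    3    2    3
  d   3    3    3    3    3    3
  a   4    4    4    4    4    4
  d   5    5    5    5    5    5
Edit distance = dp[5][5] = 5

5


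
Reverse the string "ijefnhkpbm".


Input: ijefnhkpbm
Reading characters right to left:
  Position 9: 'm'
  Position 8: 'b'
  Position 7: 'p'
  Position 6: 'k'
  Position 5: 'h'
  Position 4: 'n'
  Position 3: 'f'
  Position 2: 'e'
  Position 1: 'j'
  Position 0: 'i'
Reversed: mbpkhnfeji

mbpkhnfeji


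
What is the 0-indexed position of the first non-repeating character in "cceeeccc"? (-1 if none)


Input: cceeeccc
Character frequencies:
  'c': 5
  'e': 3
Scanning left to right for freq == 1:
  Position 0 ('c'): freq=5, skip
  Position 1 ('c'): freq=5, skip
  Position 2 ('e'): freq=3, skip
  Position 3 ('e'): freq=3, skip
  Position 4 ('e'): freq=3, skip
  Position 5 ('c'): freq=5, skip
  Position 6 ('c'): freq=5, skip
  Position 7 ('c'): freq=5, skip
  No unique character found => answer = -1

-1


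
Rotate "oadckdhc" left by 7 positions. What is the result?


Input: "oadckdhc", rotate left by 7
First 7 characters: "oadckdh"
Remaining characters: "c"
Concatenate remaining + first: "c" + "oadckdh" = "coadckdh"

coadckdh


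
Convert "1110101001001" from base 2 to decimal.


Input: "1110101001001" in base 2
Positional expansion:
  Digit '1' (value 1) x 2^12 = 4096
  Digit '1' (value 1) x 2^11 = 2048
  Digit '1' (value 1) x 2^10 = 1024
  Digit '0' (value 0) x 2^9 = 0
  Digit '1' (value 1) x 2^8 = 256
  Digit '0' (value 0) x 2^7 = 0
  Digit '1' (value 1) x 2^6 = 64
  Digit '0' (value 0) x 2^5 = 0
  Digit '0' (value 0) x 2^4 = 0
  Digit '1' (value 1) x 2^3 = 8
  Digit '0' (value 0) x 2^2 = 0
  Digit '0' (value 0) x 2^1 = 0
  Digit '1' (value 1) x 2^0 = 1
Sum = 7497

7497


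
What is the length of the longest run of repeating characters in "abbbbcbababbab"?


Input: "abbbbcbababbab"
Scanning for longest run:
  Position 1 ('b'): new char, reset run to 1
  Position 2 ('b'): continues run of 'b', length=2
  Position 3 ('b'): continues run of 'b', length=3
  Position 4 ('b'): continues run of 'b', length=4
  Position 5 ('c'): new char, reset run to 1
  Position 6 ('b'): new char, reset run to 1
  Position 7 ('a'): new char, reset run to 1
  Position 8 ('b'): new char, reset run to 1
  Position 9 ('a'): new char, reset run to 1
  Position 10 ('b'): new char, reset run to 1
  Position 11 ('b'): continues run of 'b', length=2
  Position 12 ('a'): new char, reset run to 1
  Position 13 ('b'): new char, reset run to 1
Longest run: 'b' with length 4

4


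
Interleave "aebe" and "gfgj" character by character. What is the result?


Interleaving "aebe" and "gfgj":
  Position 0: 'a' from first, 'g' from second => "ag"
  Position 1: 'e' from first, 'f' from second => "ef"
  Position 2: 'b' from first, 'g' from second => "bg"
  Position 3: 'e' from first, 'j' from second => "ej"
Result: agefbgej

agefbgej


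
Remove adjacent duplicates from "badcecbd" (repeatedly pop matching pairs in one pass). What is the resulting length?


Input: badcecbd
Stack-based adjacent duplicate removal:
  Read 'b': push. Stack: b
  Read 'a': push. Stack: ba
  Read 'd': push. Stack: bad
  Read 'c': push. Stack: badc
  Read 'e': push. Stack: badce
  Read 'c': push. Stack: badcec
  Read 'b': push. Stack: badcecb
  Read 'd': push. Stack: badcecbd
Final stack: "badcecbd" (length 8)

8


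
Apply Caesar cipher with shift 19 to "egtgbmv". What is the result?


Caesar cipher: shift "egtgbmv" by 19
  'e' (pos 4) + 19 = pos 23 = 'x'
  'g' (pos 6) + 19 = pos 25 = 'z'
  't' (pos 19) + 19 = pos 12 = 'm'
  'g' (pos 6) + 19 = pos 25 = 'z'
  'b' (pos 1) + 19 = pos 20 = 'u'
  'm' (pos 12) + 19 = pos 5 = 'f'
  'v' (pos 21) + 19 = pos 14 = 'o'
Result: xzmzufo

xzmzufo


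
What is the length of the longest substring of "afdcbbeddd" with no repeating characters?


Input: "afdcbbeddd"
Sliding window (track last position of each char):
  Position 0 ('a'): window [0,0] length 1 -- new best
  Position 1 ('f'): window [0,1] length 2 -- new best
  Position 2 ('d'): window [0,2] length 3 -- new best
  Position 3 ('c'): window [0,3] length 4 -- new best
  Position 4 ('b'): window [0,4] length 5 -- new best
  Position 5 ('b'): repeat (last at 4), move window start to 5
  Position 5 ('b'): window [5,5] length 1
  Position 6 ('e'): window [5,6] length 2
  Position 7 ('d'): window [5,7] length 3
  Position 8 ('d'): repeat (last at 7), move window start to 8
  Position 8 ('d'): window [8,8] length 1
  Position 9 ('d'): repeat (last at 8), move window start to 9
  Position 9 ('d'): window [9,9] length 1
Longest substring with no repeats: "afdcb" with length 5

5


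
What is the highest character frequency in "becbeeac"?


Input: becbeeac
Character counts:
  'a': 1
  'b': 2
  'c': 2
  'e': 3
Maximum frequency: 3

3


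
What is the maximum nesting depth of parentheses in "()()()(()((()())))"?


Input: "()()()(()((()())))"
Tracking depth:
  Position 0 '(': depth becomes 1
  Position 1 ')': depth becomes 0
  Position 2 '(': depth becomes 1
  Position 3 ')': depth becomes 0
  Position 4 '(': depth becomes 1
  Position 5 ')': depth becomes 0
  Position 6 '(': depth becomes 1
  Position 7 '(': depth becomes 2
  Position 8 ')': depth becomes 1
  Position 9 '(': depth becomes 2
  Position 10 '(': depth becomes 3
  Position 11 '(': depth becomes 4
  Position 12 ')': depth becomes 3
  Position 13 '(': depth becomes 4
  Position 14 ')': depth becomes 3
  Position 15 ')': depth becomes 2
  Position 16 ')': depth becomes 1
  Position 17 ')': depth becomes 0
Maximum depth reached: 4

4


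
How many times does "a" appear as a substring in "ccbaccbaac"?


Searching for "a" in "ccbaccbaac"
Scanning each position:
  Position 0: "c" => no
  Position 1: "c" => no
  Position 2: "b" => no
  Position 3: "a" => MATCH
  Position 4: "c" => no
  Position 5: "c" => no
  Position 6: "b" => no
  Position 7: "a" => MATCH
  Position 8: "a" => MATCH
  Position 9: "c" => no
Total occurrences: 3

3


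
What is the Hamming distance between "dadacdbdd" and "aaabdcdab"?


Comparing "dadacdbdd" and "aaabdcdab" position by position:
  Position 0: 'd' vs 'a' => differ
  Position 1: 'a' vs 'a' => same
  Position 2: 'd' vs 'a' => differ
  Position 3: 'a' vs 'b' => differ
  Position 4: 'c' vs 'd' => differ
  Position 5: 'd' vs 'c' => differ
  Position 6: 'b' vs 'd' => differ
  Position 7: 'd' vs 'a' => differ
  Position 8: 'd' vs 'b' => differ
Total differences (Hamming distance): 8

8


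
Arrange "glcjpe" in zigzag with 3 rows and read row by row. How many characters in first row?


Zigzag "glcjpe" into 3 rows:
Placing characters:
  'g' => row 0
  'l' => row 1
  'c' => row 2
  'j' => row 1
  'p' => row 0
  'e' => row 1
Rows:
  Row 0: "gp"
  Row 1: "lje"
  Row 2: "c"
First row length: 2

2


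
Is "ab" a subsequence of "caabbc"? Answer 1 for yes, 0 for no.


Check if "ab" is a subsequence of "caabbc"
Greedy scan:
  Position 0 ('c'): no match needed
  Position 1 ('a'): matches sub[0] = 'a'
  Position 2 ('a'): no match needed
  Position 3 ('b'): matches sub[1] = 'b'
  Position 4 ('b'): no match needed
  Position 5 ('c'): no match needed
All 2 characters matched => is a subsequence

1


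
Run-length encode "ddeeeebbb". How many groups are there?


Input: ddeeeebbb
Scanning for consecutive runs:
  Group 1: 'd' x 2 (positions 0-1)
  Group 2: 'e' x 4 (positions 2-5)
  Group 3: 'b' x 3 (positions 6-8)
Total groups: 3

3


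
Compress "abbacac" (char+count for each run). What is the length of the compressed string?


Input: abbacac
Runs:
  'a' x 1 => "a1"
  'b' x 2 => "b2"
  'a' x 1 => "a1"
  'c' x 1 => "c1"
  'a' x 1 => "a1"
  'c' x 1 => "c1"
Compressed: "a1b2a1c1a1c1"
Compressed length: 12

12


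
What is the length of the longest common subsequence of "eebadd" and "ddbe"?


LCS of "eebadd" and "ddbe"
DP table:
           d    d    b    e
      0    0    0    0    0
  e   0    0    0    0    1
  e   0    0    0    0    1
  b   0    0    0    1    1
  a   0    0    0    1    1
  d   0    1    1    1    1
  d   0    1    2    2    2
LCS length = dp[6][4] = 2

2


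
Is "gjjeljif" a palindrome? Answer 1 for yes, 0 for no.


Input: gjjeljif
Reversed: fijlejjg
  Compare pos 0 ('g') with pos 7 ('f'): MISMATCH
  Compare pos 1 ('j') with pos 6 ('i'): MISMATCH
  Compare pos 2 ('j') with pos 5 ('j'): match
  Compare pos 3 ('e') with pos 4 ('l'): MISMATCH
Result: not a palindrome

0


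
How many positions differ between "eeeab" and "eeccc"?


Comparing "eeeab" and "eeccc" position by position:
  Position 0: 'e' vs 'e' => same
  Position 1: 'e' vs 'e' => same
  Position 2: 'e' vs 'c' => DIFFER
  Position 3: 'a' vs 'c' => DIFFER
  Position 4: 'b' vs 'c' => DIFFER
Positions that differ: 3

3


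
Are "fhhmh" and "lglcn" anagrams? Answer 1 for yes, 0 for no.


Strings: "fhhmh", "lglcn"
Sorted first:  fhhhm
Sorted second: cglln
Differ at position 0: 'f' vs 'c' => not anagrams

0


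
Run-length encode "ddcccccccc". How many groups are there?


Input: ddcccccccc
Scanning for consecutive runs:
  Group 1: 'd' x 2 (positions 0-1)
  Group 2: 'c' x 8 (positions 2-9)
Total groups: 2

2


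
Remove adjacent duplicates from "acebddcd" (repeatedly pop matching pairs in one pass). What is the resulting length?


Input: acebddcd
Stack-based adjacent duplicate removal:
  Read 'a': push. Stack: a
  Read 'c': push. Stack: ac
  Read 'e': push. Stack: ace
  Read 'b': push. Stack: aceb
  Read 'd': push. Stack: acebd
  Read 'd': matches stack top 'd' => pop. Stack: aceb
  Read 'c': push. Stack: acebc
  Read 'd': push. Stack: acebcd
Final stack: "acebcd" (length 6)

6


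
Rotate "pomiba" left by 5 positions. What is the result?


Input: "pomiba", rotate left by 5
First 5 characters: "pomib"
Remaining characters: "a"
Concatenate remaining + first: "a" + "pomib" = "apomib"

apomib


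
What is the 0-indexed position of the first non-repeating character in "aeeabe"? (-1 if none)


Input: aeeabe
Character frequencies:
  'a': 2
  'b': 1
  'e': 3
Scanning left to right for freq == 1:
  Position 0 ('a'): freq=2, skip
  Position 1 ('e'): freq=3, skip
  Position 2 ('e'): freq=3, skip
  Position 3 ('a'): freq=2, skip
  Position 4 ('b'): unique! => answer = 4

4


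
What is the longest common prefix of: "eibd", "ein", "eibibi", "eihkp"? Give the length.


Words: eibd, ein, eibibi, eihkp
  Position 0: all 'e' => match
  Position 1: all 'i' => match
  Position 2: ('b', 'n', 'b', 'h') => mismatch, stop
LCP = "ei" (length 2)

2


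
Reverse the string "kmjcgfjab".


Input: kmjcgfjab
Reading characters right to left:
  Position 8: 'b'
  Position 7: 'a'
  Position 6: 'j'
  Position 5: 'f'
  Position 4: 'g'
  Position 3: 'c'
  Position 2: 'j'
  Position 1: 'm'
  Position 0: 'k'
Reversed: bajfgcjmk

bajfgcjmk
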